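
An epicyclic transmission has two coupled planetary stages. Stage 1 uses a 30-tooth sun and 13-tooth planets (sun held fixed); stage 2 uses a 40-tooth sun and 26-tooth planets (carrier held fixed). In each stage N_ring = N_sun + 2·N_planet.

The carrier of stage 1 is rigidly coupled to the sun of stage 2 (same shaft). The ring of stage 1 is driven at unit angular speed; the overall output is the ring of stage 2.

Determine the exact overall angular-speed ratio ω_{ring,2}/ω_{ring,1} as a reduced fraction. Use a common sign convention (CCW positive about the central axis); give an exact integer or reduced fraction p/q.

-280/989

Stage 1: N_ring = 30 + 2·13 = 56
Stage 1: 30(ω_s−ω_c) = −56(ω_r−ω_c),  ω_s=0, ω_r=1
Stage 1: 30(0−ω_c) = −56(1−ω_c)  ⇒  86ω_c = 56  ⇒  ω_c = 28/43
  ⇒ ω_c¹/ω_r¹ = 28/43
Stage 2: N_ring = 40 + 2·26 = 92
Stage 2: 40(ω_s−ω_c) = −92(ω_r−ω_c),  ω_c=0, ω_s=1
Stage 2: ω_r = 0 − (40/92)(1−0) = -10/23
  ⇒ ω_r²/ω_s² = -10/23
Coupling ω_s² = ω_c¹ ⇒ overall = 28/43 × -10/23 = -280/989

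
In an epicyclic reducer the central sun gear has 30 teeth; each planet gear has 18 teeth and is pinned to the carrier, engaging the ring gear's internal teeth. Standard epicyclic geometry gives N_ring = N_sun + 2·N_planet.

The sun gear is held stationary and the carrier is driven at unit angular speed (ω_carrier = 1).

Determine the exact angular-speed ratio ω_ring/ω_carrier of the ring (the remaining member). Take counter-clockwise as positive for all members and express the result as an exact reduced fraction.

16/11

N_ring = 30 + 2·18 = 66
30(ω_s−ω_c) = −66(ω_r−ω_c),  ω_s=0, ω_c=1
ω_r = 1 − (30/66)(0−1) = 16/11
ω_r/ω_c = 16/11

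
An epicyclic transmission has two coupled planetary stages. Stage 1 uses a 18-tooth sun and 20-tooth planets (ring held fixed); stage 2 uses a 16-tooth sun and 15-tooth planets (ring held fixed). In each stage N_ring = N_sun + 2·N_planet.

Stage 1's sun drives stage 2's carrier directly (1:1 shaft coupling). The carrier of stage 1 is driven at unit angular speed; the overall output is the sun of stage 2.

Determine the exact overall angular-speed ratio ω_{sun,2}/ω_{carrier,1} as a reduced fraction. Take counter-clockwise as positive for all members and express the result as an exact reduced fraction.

Stage 1: N_ring = 18 + 2·20 = 58
Stage 1: 18(ω_s−ω_c) = −58(ω_r−ω_c),  ω_r=0, ω_c=1
Stage 1: ω_s = 1 − (58/18)(0−1) = 38/9
  ⇒ ω_s¹/ω_c¹ = 38/9
Stage 2: N_ring = 16 + 2·15 = 46
Stage 2: 16(ω_s−ω_c) = −46(ω_r−ω_c),  ω_r=0, ω_c=1
Stage 2: ω_s = 1 − (46/16)(0−1) = 31/8
  ⇒ ω_s²/ω_c² = 31/8
Coupling ω_c² = ω_s¹ ⇒ overall = 38/9 × 31/8 = 589/36

589/36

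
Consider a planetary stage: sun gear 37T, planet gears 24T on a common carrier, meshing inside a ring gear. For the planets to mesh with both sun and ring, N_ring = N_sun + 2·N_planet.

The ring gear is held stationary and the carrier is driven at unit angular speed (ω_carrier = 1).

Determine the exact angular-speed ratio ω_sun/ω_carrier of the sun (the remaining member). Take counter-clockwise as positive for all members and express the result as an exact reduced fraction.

N_ring = 37 + 2·24 = 85
37(ω_s−ω_c) = −85(ω_r−ω_c),  ω_r=0, ω_c=1
ω_s = 1 − (85/37)(0−1) = 122/37
ω_s/ω_c = 122/37

122/37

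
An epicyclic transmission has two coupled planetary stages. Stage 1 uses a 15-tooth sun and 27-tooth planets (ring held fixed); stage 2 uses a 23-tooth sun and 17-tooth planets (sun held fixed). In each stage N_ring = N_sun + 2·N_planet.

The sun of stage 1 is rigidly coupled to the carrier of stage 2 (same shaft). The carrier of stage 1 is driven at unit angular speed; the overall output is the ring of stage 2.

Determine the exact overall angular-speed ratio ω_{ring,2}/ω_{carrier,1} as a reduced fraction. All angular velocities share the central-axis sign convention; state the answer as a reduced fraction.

Stage 1: N_ring = 15 + 2·27 = 69
Stage 1: 15(ω_s−ω_c) = −69(ω_r−ω_c),  ω_r=0, ω_c=1
Stage 1: ω_s = 1 − (69/15)(0−1) = 28/5
  ⇒ ω_s¹/ω_c¹ = 28/5
Stage 2: N_ring = 23 + 2·17 = 57
Stage 2: 23(ω_s−ω_c) = −57(ω_r−ω_c),  ω_s=0, ω_c=1
Stage 2: ω_r = 1 − (23/57)(0−1) = 80/57
  ⇒ ω_r²/ω_c² = 80/57
Coupling ω_c² = ω_s¹ ⇒ overall = 28/5 × 80/57 = 448/57

448/57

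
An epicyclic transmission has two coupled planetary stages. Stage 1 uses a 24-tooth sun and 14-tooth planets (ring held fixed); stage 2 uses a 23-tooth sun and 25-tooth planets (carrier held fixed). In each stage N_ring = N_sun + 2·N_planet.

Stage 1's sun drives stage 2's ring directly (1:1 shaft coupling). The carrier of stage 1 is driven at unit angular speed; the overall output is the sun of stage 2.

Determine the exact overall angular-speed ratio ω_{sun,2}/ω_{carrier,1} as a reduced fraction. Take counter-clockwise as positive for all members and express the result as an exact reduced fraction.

Stage 1: N_ring = 24 + 2·14 = 52
Stage 1: 24(ω_s−ω_c) = −52(ω_r−ω_c),  ω_r=0, ω_c=1
Stage 1: ω_s = 1 − (52/24)(0−1) = 19/6
  ⇒ ω_s¹/ω_c¹ = 19/6
Stage 2: N_ring = 23 + 2·25 = 73
Stage 2: 23(ω_s−ω_c) = −73(ω_r−ω_c),  ω_c=0, ω_r=1
Stage 2: ω_s = 0 − (73/23)(1−0) = -73/23
  ⇒ ω_s²/ω_r² = -73/23
Coupling ω_r² = ω_s¹ ⇒ overall = 19/6 × -73/23 = -1387/138

-1387/138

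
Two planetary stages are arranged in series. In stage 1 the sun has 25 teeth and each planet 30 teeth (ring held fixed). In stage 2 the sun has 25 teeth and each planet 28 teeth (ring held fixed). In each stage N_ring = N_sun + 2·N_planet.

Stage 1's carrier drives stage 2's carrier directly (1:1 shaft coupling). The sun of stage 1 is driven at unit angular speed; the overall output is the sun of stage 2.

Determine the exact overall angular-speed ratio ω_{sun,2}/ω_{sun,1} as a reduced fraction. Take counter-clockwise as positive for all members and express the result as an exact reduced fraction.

Stage 1: N_ring = 25 + 2·30 = 85
Stage 1: 25(ω_s−ω_c) = −85(ω_r−ω_c),  ω_r=0, ω_s=1
Stage 1: 25(1−ω_c) = −85(0−ω_c)  ⇒  110ω_c = 25  ⇒  ω_c = 5/22
  ⇒ ω_c¹/ω_s¹ = 5/22
Stage 2: N_ring = 25 + 2·28 = 81
Stage 2: 25(ω_s−ω_c) = −81(ω_r−ω_c),  ω_r=0, ω_c=1
Stage 2: ω_s = 1 − (81/25)(0−1) = 106/25
  ⇒ ω_s²/ω_c² = 106/25
Coupling ω_c² = ω_c¹ ⇒ overall = 5/22 × 106/25 = 53/55

53/55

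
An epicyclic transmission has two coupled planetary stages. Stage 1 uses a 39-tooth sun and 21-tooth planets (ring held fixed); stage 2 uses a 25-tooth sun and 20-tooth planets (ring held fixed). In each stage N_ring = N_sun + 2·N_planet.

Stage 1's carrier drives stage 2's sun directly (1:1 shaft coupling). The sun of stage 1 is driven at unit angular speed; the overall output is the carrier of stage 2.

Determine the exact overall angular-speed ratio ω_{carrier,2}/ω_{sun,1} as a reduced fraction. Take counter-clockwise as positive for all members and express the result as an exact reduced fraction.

Stage 1: N_ring = 39 + 2·21 = 81
Stage 1: 39(ω_s−ω_c) = −81(ω_r−ω_c),  ω_r=0, ω_s=1
Stage 1: 39(1−ω_c) = −81(0−ω_c)  ⇒  120ω_c = 39  ⇒  ω_c = 13/40
  ⇒ ω_c¹/ω_s¹ = 13/40
Stage 2: N_ring = 25 + 2·20 = 65
Stage 2: 25(ω_s−ω_c) = −65(ω_r−ω_c),  ω_r=0, ω_s=1
Stage 2: 25(1−ω_c) = −65(0−ω_c)  ⇒  90ω_c = 25  ⇒  ω_c = 5/18
  ⇒ ω_c²/ω_s² = 5/18
Coupling ω_s² = ω_c¹ ⇒ overall = 13/40 × 5/18 = 13/144

13/144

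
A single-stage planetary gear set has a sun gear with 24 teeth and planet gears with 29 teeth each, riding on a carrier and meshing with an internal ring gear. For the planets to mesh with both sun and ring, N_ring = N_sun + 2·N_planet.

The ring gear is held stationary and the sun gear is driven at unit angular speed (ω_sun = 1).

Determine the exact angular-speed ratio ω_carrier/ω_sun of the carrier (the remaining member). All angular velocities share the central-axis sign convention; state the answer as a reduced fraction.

12/53

N_ring = 24 + 2·29 = 82
24(ω_s−ω_c) = −82(ω_r−ω_c),  ω_r=0, ω_s=1
24(1−ω_c) = −82(0−ω_c)  ⇒  106ω_c = 24  ⇒  ω_c = 12/53
ω_c/ω_s = 12/53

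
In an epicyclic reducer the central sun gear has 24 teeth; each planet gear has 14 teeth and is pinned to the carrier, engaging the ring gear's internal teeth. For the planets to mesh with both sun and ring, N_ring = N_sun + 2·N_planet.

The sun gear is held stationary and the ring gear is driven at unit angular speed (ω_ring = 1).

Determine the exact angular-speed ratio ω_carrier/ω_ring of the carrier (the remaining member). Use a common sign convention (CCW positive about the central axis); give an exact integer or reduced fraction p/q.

13/19

N_ring = 24 + 2·14 = 52
24(ω_s−ω_c) = −52(ω_r−ω_c),  ω_s=0, ω_r=1
24(0−ω_c) = −52(1−ω_c)  ⇒  76ω_c = 52  ⇒  ω_c = 13/19
ω_c/ω_r = 13/19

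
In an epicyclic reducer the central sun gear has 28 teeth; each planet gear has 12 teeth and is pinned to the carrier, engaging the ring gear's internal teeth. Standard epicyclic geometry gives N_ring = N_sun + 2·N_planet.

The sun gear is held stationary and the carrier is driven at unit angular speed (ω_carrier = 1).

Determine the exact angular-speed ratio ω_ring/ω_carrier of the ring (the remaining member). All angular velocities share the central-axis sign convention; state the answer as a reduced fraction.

N_ring = 28 + 2·12 = 52
28(ω_s−ω_c) = −52(ω_r−ω_c),  ω_s=0, ω_c=1
ω_r = 1 − (28/52)(0−1) = 20/13
ω_r/ω_c = 20/13

20/13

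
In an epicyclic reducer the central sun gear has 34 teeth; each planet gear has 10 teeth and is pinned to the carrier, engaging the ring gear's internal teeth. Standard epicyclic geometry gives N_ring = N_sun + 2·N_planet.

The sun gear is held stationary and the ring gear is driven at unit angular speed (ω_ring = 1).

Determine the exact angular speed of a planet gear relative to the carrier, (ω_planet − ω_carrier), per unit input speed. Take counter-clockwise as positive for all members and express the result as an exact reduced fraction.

459/220

N_ring = 34 + 2·10 = 54
34(ω_s−ω_c) = −54(ω_r−ω_c),  ω_s=0, ω_r=1
34(0−ω_c) = −54(1−ω_c)  ⇒  88ω_c = 54  ⇒  ω_c = 27/44
sun–planet: 34·(0−27/44) = −10·(ω_p−ω_c)  ⇒  ω_p−ω_c = −(34/10)·(-27/44) = 459/220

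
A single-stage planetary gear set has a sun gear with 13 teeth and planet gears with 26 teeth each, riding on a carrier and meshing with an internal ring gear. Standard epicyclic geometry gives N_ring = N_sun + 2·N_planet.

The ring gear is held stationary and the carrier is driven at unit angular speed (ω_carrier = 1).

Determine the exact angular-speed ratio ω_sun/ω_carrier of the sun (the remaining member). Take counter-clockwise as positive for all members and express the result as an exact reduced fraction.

6

N_ring = 13 + 2·26 = 65
13(ω_s−ω_c) = −65(ω_r−ω_c),  ω_r=0, ω_c=1
ω_s = 1 − (65/13)(0−1) = 6
ω_s/ω_c = 6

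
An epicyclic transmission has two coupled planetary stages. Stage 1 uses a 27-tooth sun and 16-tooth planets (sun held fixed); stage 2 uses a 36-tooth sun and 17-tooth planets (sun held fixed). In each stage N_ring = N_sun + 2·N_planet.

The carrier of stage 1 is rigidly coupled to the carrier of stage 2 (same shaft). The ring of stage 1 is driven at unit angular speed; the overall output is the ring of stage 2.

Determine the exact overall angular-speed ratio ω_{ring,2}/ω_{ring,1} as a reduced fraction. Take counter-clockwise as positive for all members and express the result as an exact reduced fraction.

3127/3010

Stage 1: N_ring = 27 + 2·16 = 59
Stage 1: 27(ω_s−ω_c) = −59(ω_r−ω_c),  ω_s=0, ω_r=1
Stage 1: 27(0−ω_c) = −59(1−ω_c)  ⇒  86ω_c = 59  ⇒  ω_c = 59/86
  ⇒ ω_c¹/ω_r¹ = 59/86
Stage 2: N_ring = 36 + 2·17 = 70
Stage 2: 36(ω_s−ω_c) = −70(ω_r−ω_c),  ω_s=0, ω_c=1
Stage 2: ω_r = 1 − (36/70)(0−1) = 53/35
  ⇒ ω_r²/ω_c² = 53/35
Coupling ω_c² = ω_c¹ ⇒ overall = 59/86 × 53/35 = 3127/3010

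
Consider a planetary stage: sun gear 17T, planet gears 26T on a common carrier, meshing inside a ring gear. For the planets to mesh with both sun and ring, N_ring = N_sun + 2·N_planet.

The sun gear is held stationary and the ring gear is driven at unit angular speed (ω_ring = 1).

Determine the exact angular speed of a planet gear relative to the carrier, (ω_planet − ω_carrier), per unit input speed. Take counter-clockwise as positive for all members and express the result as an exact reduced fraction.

1173/2236

N_ring = 17 + 2·26 = 69
17(ω_s−ω_c) = −69(ω_r−ω_c),  ω_s=0, ω_r=1
17(0−ω_c) = −69(1−ω_c)  ⇒  86ω_c = 69  ⇒  ω_c = 69/86
sun–planet: 17·(0−69/86) = −26·(ω_p−ω_c)  ⇒  ω_p−ω_c = −(17/26)·(-69/86) = 1173/2236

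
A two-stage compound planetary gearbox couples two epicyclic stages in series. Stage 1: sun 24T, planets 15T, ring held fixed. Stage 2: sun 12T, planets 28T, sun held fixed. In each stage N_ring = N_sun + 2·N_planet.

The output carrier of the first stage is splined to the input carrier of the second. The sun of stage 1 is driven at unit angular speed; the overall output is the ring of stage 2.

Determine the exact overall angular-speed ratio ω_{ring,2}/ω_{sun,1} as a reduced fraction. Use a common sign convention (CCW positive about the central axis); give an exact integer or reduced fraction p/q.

Stage 1: N_ring = 24 + 2·15 = 54
Stage 1: 24(ω_s−ω_c) = −54(ω_r−ω_c),  ω_r=0, ω_s=1
Stage 1: 24(1−ω_c) = −54(0−ω_c)  ⇒  78ω_c = 24  ⇒  ω_c = 4/13
  ⇒ ω_c¹/ω_s¹ = 4/13
Stage 2: N_ring = 12 + 2·28 = 68
Stage 2: 12(ω_s−ω_c) = −68(ω_r−ω_c),  ω_s=0, ω_c=1
Stage 2: ω_r = 1 − (12/68)(0−1) = 20/17
  ⇒ ω_r²/ω_c² = 20/17
Coupling ω_c² = ω_c¹ ⇒ overall = 4/13 × 20/17 = 80/221

80/221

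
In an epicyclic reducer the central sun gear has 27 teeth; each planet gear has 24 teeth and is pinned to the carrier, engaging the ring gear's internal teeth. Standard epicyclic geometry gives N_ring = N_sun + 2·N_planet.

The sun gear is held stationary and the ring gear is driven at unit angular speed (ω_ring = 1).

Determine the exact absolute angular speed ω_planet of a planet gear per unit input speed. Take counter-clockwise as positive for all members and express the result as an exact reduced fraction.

N_ring = 27 + 2·24 = 75
27(ω_s−ω_c) = −75(ω_r−ω_c),  ω_s=0, ω_r=1
27(0−ω_c) = −75(1−ω_c)  ⇒  102ω_c = 75  ⇒  ω_c = 25/34
sun–planet: 27·(0−25/34) = −24·(ω_p−ω_c)  ⇒  ω_p−ω_c = −(27/24)·(-25/34) = 225/272
ω_p = 25/34 + 225/272 = 25/16

25/16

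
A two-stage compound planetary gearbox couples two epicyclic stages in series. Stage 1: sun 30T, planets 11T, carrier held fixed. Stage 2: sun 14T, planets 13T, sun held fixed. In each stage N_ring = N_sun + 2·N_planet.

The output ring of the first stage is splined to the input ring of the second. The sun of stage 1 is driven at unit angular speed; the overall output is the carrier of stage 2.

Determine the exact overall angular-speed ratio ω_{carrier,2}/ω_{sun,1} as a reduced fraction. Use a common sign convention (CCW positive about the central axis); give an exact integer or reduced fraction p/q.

Stage 1: N_ring = 30 + 2·11 = 52
Stage 1: 30(ω_s−ω_c) = −52(ω_r−ω_c),  ω_c=0, ω_s=1
Stage 1: ω_r = 0 − (30/52)(1−0) = -15/26
  ⇒ ω_r¹/ω_s¹ = -15/26
Stage 2: N_ring = 14 + 2·13 = 40
Stage 2: 14(ω_s−ω_c) = −40(ω_r−ω_c),  ω_s=0, ω_r=1
Stage 2: 14(0−ω_c) = −40(1−ω_c)  ⇒  54ω_c = 40  ⇒  ω_c = 20/27
  ⇒ ω_c²/ω_r² = 20/27
Coupling ω_r² = ω_r¹ ⇒ overall = -15/26 × 20/27 = -50/117

-50/117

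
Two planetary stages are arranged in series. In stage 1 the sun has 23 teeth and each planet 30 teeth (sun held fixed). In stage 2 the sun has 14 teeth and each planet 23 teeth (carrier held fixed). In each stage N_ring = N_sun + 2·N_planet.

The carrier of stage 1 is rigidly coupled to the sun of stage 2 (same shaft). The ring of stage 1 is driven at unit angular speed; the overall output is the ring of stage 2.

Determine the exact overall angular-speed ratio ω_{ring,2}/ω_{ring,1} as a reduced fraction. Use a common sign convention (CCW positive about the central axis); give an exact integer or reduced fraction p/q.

-581/3180

Stage 1: N_ring = 23 + 2·30 = 83
Stage 1: 23(ω_s−ω_c) = −83(ω_r−ω_c),  ω_s=0, ω_r=1
Stage 1: 23(0−ω_c) = −83(1−ω_c)  ⇒  106ω_c = 83  ⇒  ω_c = 83/106
  ⇒ ω_c¹/ω_r¹ = 83/106
Stage 2: N_ring = 14 + 2·23 = 60
Stage 2: 14(ω_s−ω_c) = −60(ω_r−ω_c),  ω_c=0, ω_s=1
Stage 2: ω_r = 0 − (14/60)(1−0) = -7/30
  ⇒ ω_r²/ω_s² = -7/30
Coupling ω_s² = ω_c¹ ⇒ overall = 83/106 × -7/30 = -581/3180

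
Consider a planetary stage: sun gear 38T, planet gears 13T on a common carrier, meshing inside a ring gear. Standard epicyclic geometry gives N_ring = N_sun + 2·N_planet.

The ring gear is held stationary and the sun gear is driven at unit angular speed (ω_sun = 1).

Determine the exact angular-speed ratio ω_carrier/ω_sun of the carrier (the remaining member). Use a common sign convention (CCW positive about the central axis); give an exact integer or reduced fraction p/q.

19/51

N_ring = 38 + 2·13 = 64
38(ω_s−ω_c) = −64(ω_r−ω_c),  ω_r=0, ω_s=1
38(1−ω_c) = −64(0−ω_c)  ⇒  102ω_c = 38  ⇒  ω_c = 19/51
ω_c/ω_s = 19/51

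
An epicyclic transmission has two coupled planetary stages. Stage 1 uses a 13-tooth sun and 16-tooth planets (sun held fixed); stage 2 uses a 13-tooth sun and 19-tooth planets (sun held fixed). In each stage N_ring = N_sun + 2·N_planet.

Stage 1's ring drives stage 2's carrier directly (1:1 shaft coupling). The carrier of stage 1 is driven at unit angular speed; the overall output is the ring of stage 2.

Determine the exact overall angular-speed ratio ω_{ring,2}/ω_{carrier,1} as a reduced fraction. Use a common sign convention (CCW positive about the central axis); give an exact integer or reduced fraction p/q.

3712/2295

Stage 1: N_ring = 13 + 2·16 = 45
Stage 1: 13(ω_s−ω_c) = −45(ω_r−ω_c),  ω_s=0, ω_c=1
Stage 1: ω_r = 1 − (13/45)(0−1) = 58/45
  ⇒ ω_r¹/ω_c¹ = 58/45
Stage 2: N_ring = 13 + 2·19 = 51
Stage 2: 13(ω_s−ω_c) = −51(ω_r−ω_c),  ω_s=0, ω_c=1
Stage 2: ω_r = 1 − (13/51)(0−1) = 64/51
  ⇒ ω_r²/ω_c² = 64/51
Coupling ω_c² = ω_r¹ ⇒ overall = 58/45 × 64/51 = 3712/2295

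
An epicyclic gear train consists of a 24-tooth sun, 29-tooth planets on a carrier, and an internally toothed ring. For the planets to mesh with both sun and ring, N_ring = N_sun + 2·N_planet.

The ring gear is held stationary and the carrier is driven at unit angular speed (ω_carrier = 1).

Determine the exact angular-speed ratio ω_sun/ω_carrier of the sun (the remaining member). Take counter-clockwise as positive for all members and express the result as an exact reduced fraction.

53/12

N_ring = 24 + 2·29 = 82
24(ω_s−ω_c) = −82(ω_r−ω_c),  ω_r=0, ω_c=1
ω_s = 1 − (82/24)(0−1) = 53/12
ω_s/ω_c = 53/12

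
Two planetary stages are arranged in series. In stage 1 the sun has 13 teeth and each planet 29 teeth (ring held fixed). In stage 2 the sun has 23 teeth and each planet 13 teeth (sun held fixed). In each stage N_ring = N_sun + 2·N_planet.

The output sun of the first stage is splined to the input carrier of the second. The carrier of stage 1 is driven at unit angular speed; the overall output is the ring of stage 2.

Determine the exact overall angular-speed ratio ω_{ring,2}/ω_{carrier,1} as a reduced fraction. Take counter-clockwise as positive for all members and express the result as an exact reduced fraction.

864/91

Stage 1: N_ring = 13 + 2·29 = 71
Stage 1: 13(ω_s−ω_c) = −71(ω_r−ω_c),  ω_r=0, ω_c=1
Stage 1: ω_s = 1 − (71/13)(0−1) = 84/13
  ⇒ ω_s¹/ω_c¹ = 84/13
Stage 2: N_ring = 23 + 2·13 = 49
Stage 2: 23(ω_s−ω_c) = −49(ω_r−ω_c),  ω_s=0, ω_c=1
Stage 2: ω_r = 1 − (23/49)(0−1) = 72/49
  ⇒ ω_r²/ω_c² = 72/49
Coupling ω_c² = ω_s¹ ⇒ overall = 84/13 × 72/49 = 864/91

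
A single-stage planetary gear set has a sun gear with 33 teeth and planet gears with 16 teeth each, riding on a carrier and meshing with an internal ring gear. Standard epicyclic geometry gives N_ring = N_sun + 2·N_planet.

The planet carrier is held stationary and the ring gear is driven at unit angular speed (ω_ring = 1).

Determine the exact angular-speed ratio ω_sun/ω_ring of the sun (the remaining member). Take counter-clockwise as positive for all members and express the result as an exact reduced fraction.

-65/33

N_ring = 33 + 2·16 = 65
33(ω_s−ω_c) = −65(ω_r−ω_c),  ω_c=0, ω_r=1
ω_s = 0 − (65/33)(1−0) = -65/33
ω_s/ω_r = -65/33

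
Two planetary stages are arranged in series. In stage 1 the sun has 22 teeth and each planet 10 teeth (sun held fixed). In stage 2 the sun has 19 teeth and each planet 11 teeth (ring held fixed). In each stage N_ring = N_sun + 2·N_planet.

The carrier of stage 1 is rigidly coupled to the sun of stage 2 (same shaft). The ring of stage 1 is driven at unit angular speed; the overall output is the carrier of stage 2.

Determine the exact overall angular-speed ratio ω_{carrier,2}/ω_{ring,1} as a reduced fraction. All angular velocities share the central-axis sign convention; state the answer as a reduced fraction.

133/640

Stage 1: N_ring = 22 + 2·10 = 42
Stage 1: 22(ω_s−ω_c) = −42(ω_r−ω_c),  ω_s=0, ω_r=1
Stage 1: 22(0−ω_c) = −42(1−ω_c)  ⇒  64ω_c = 42  ⇒  ω_c = 21/32
  ⇒ ω_c¹/ω_r¹ = 21/32
Stage 2: N_ring = 19 + 2·11 = 41
Stage 2: 19(ω_s−ω_c) = −41(ω_r−ω_c),  ω_r=0, ω_s=1
Stage 2: 19(1−ω_c) = −41(0−ω_c)  ⇒  60ω_c = 19  ⇒  ω_c = 19/60
  ⇒ ω_c²/ω_s² = 19/60
Coupling ω_s² = ω_c¹ ⇒ overall = 21/32 × 19/60 = 133/640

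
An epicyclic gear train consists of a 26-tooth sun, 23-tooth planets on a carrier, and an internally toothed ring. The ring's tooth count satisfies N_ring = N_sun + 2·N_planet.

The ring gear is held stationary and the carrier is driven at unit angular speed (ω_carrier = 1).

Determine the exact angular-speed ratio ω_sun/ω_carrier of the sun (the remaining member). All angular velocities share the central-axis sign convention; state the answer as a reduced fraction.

N_ring = 26 + 2·23 = 72
26(ω_s−ω_c) = −72(ω_r−ω_c),  ω_r=0, ω_c=1
ω_s = 1 − (72/26)(0−1) = 49/13
ω_s/ω_c = 49/13

49/13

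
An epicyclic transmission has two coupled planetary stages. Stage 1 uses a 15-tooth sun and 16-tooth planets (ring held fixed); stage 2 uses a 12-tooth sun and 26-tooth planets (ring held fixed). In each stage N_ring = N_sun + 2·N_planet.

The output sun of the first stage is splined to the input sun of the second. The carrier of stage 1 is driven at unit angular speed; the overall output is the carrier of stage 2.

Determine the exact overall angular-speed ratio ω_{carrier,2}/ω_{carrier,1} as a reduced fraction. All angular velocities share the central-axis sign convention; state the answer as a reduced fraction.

Stage 1: N_ring = 15 + 2·16 = 47
Stage 1: 15(ω_s−ω_c) = −47(ω_r−ω_c),  ω_r=0, ω_c=1
Stage 1: ω_s = 1 − (47/15)(0−1) = 62/15
  ⇒ ω_s¹/ω_c¹ = 62/15
Stage 2: N_ring = 12 + 2·26 = 64
Stage 2: 12(ω_s−ω_c) = −64(ω_r−ω_c),  ω_r=0, ω_s=1
Stage 2: 12(1−ω_c) = −64(0−ω_c)  ⇒  76ω_c = 12  ⇒  ω_c = 3/19
  ⇒ ω_c²/ω_s² = 3/19
Coupling ω_s² = ω_s¹ ⇒ overall = 62/15 × 3/19 = 62/95

62/95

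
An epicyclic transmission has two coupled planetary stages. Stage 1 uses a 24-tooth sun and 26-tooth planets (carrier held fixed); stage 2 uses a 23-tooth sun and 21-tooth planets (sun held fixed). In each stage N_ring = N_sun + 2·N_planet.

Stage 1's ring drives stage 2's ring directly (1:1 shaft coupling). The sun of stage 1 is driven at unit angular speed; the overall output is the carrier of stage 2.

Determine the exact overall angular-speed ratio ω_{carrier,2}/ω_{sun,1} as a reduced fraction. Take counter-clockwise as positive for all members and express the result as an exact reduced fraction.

-195/836

Stage 1: N_ring = 24 + 2·26 = 76
Stage 1: 24(ω_s−ω_c) = −76(ω_r−ω_c),  ω_c=0, ω_s=1
Stage 1: ω_r = 0 − (24/76)(1−0) = -6/19
  ⇒ ω_r¹/ω_s¹ = -6/19
Stage 2: N_ring = 23 + 2·21 = 65
Stage 2: 23(ω_s−ω_c) = −65(ω_r−ω_c),  ω_s=0, ω_r=1
Stage 2: 23(0−ω_c) = −65(1−ω_c)  ⇒  88ω_c = 65  ⇒  ω_c = 65/88
  ⇒ ω_c²/ω_r² = 65/88
Coupling ω_r² = ω_r¹ ⇒ overall = -6/19 × 65/88 = -195/836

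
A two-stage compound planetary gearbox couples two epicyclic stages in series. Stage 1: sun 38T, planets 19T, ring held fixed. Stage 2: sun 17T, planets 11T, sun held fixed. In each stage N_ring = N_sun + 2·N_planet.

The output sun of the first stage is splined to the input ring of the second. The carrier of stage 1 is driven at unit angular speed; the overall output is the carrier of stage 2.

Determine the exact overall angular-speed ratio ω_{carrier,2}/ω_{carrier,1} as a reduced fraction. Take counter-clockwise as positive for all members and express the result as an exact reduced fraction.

Stage 1: N_ring = 38 + 2·19 = 76
Stage 1: 38(ω_s−ω_c) = −76(ω_r−ω_c),  ω_r=0, ω_c=1
Stage 1: ω_s = 1 − (76/38)(0−1) = 3
  ⇒ ω_s¹/ω_c¹ = 3
Stage 2: N_ring = 17 + 2·11 = 39
Stage 2: 17(ω_s−ω_c) = −39(ω_r−ω_c),  ω_s=0, ω_r=1
Stage 2: 17(0−ω_c) = −39(1−ω_c)  ⇒  56ω_c = 39  ⇒  ω_c = 39/56
  ⇒ ω_c²/ω_r² = 39/56
Coupling ω_r² = ω_s¹ ⇒ overall = 3 × 39/56 = 117/56

117/56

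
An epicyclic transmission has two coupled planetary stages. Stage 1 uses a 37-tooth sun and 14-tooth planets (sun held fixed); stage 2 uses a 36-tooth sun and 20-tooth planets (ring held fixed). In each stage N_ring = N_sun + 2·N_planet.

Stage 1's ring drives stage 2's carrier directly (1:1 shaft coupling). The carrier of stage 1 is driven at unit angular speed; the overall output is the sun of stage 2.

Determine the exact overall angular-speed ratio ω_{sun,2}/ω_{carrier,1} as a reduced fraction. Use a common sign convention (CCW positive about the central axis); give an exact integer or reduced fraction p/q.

Stage 1: N_ring = 37 + 2·14 = 65
Stage 1: 37(ω_s−ω_c) = −65(ω_r−ω_c),  ω_s=0, ω_c=1
Stage 1: ω_r = 1 − (37/65)(0−1) = 102/65
  ⇒ ω_r¹/ω_c¹ = 102/65
Stage 2: N_ring = 36 + 2·20 = 76
Stage 2: 36(ω_s−ω_c) = −76(ω_r−ω_c),  ω_r=0, ω_c=1
Stage 2: ω_s = 1 − (76/36)(0−1) = 28/9
  ⇒ ω_s²/ω_c² = 28/9
Coupling ω_c² = ω_r¹ ⇒ overall = 102/65 × 28/9 = 952/195

952/195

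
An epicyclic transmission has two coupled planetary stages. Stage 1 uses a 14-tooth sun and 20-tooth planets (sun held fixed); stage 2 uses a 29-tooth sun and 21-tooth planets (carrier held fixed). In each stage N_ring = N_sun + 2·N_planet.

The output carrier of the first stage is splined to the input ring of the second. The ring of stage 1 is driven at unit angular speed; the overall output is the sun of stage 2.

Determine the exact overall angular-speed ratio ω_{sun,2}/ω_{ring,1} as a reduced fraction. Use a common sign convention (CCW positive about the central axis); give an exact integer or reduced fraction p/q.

-1917/986

Stage 1: N_ring = 14 + 2·20 = 54
Stage 1: 14(ω_s−ω_c) = −54(ω_r−ω_c),  ω_s=0, ω_r=1
Stage 1: 14(0−ω_c) = −54(1−ω_c)  ⇒  68ω_c = 54  ⇒  ω_c = 27/34
  ⇒ ω_c¹/ω_r¹ = 27/34
Stage 2: N_ring = 29 + 2·21 = 71
Stage 2: 29(ω_s−ω_c) = −71(ω_r−ω_c),  ω_c=0, ω_r=1
Stage 2: ω_s = 0 − (71/29)(1−0) = -71/29
  ⇒ ω_s²/ω_r² = -71/29
Coupling ω_r² = ω_c¹ ⇒ overall = 27/34 × -71/29 = -1917/986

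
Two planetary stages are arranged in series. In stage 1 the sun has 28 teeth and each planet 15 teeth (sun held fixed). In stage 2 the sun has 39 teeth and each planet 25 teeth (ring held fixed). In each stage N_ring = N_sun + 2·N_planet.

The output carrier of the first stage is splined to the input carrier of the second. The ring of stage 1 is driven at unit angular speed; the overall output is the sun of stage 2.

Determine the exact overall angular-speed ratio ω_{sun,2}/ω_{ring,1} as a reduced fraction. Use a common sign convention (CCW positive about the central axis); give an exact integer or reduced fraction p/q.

Stage 1: N_ring = 28 + 2·15 = 58
Stage 1: 28(ω_s−ω_c) = −58(ω_r−ω_c),  ω_s=0, ω_r=1
Stage 1: 28(0−ω_c) = −58(1−ω_c)  ⇒  86ω_c = 58  ⇒  ω_c = 29/43
  ⇒ ω_c¹/ω_r¹ = 29/43
Stage 2: N_ring = 39 + 2·25 = 89
Stage 2: 39(ω_s−ω_c) = −89(ω_r−ω_c),  ω_r=0, ω_c=1
Stage 2: ω_s = 1 − (89/39)(0−1) = 128/39
  ⇒ ω_s²/ω_c² = 128/39
Coupling ω_c² = ω_c¹ ⇒ overall = 29/43 × 128/39 = 3712/1677

3712/1677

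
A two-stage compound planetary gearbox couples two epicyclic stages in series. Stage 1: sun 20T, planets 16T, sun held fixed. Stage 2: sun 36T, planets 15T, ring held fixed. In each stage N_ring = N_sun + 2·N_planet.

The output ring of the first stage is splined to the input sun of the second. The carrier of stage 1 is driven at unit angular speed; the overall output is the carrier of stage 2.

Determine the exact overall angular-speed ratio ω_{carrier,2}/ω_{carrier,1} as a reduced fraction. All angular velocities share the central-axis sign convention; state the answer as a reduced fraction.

Stage 1: N_ring = 20 + 2·16 = 52
Stage 1: 20(ω_s−ω_c) = −52(ω_r−ω_c),  ω_s=0, ω_c=1
Stage 1: ω_r = 1 − (20/52)(0−1) = 18/13
  ⇒ ω_r¹/ω_c¹ = 18/13
Stage 2: N_ring = 36 + 2·15 = 66
Stage 2: 36(ω_s−ω_c) = −66(ω_r−ω_c),  ω_r=0, ω_s=1
Stage 2: 36(1−ω_c) = −66(0−ω_c)  ⇒  102ω_c = 36  ⇒  ω_c = 6/17
  ⇒ ω_c²/ω_s² = 6/17
Coupling ω_s² = ω_r¹ ⇒ overall = 18/13 × 6/17 = 108/221

108/221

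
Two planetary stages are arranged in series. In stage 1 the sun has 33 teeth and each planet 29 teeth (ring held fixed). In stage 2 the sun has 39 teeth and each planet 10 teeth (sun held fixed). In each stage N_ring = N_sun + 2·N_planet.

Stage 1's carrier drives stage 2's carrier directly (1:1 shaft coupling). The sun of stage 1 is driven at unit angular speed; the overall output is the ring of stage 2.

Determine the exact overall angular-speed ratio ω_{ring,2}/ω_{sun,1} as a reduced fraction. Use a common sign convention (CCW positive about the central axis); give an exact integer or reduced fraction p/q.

Stage 1: N_ring = 33 + 2·29 = 91
Stage 1: 33(ω_s−ω_c) = −91(ω_r−ω_c),  ω_r=0, ω_s=1
Stage 1: 33(1−ω_c) = −91(0−ω_c)  ⇒  124ω_c = 33  ⇒  ω_c = 33/124
  ⇒ ω_c¹/ω_s¹ = 33/124
Stage 2: N_ring = 39 + 2·10 = 59
Stage 2: 39(ω_s−ω_c) = −59(ω_r−ω_c),  ω_s=0, ω_c=1
Stage 2: ω_r = 1 − (39/59)(0−1) = 98/59
  ⇒ ω_r²/ω_c² = 98/59
Coupling ω_c² = ω_c¹ ⇒ overall = 33/124 × 98/59 = 1617/3658

1617/3658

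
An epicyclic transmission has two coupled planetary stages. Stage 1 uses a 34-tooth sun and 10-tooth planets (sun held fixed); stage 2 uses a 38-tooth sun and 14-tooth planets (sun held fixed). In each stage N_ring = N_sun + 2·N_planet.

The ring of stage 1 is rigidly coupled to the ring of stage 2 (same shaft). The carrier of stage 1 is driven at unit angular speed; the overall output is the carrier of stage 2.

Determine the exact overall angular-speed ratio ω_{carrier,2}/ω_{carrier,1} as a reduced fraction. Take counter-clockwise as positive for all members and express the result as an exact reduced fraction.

Stage 1: N_ring = 34 + 2·10 = 54
Stage 1: 34(ω_s−ω_c) = −54(ω_r−ω_c),  ω_s=0, ω_c=1
Stage 1: ω_r = 1 − (34/54)(0−1) = 44/27
  ⇒ ω_r¹/ω_c¹ = 44/27
Stage 2: N_ring = 38 + 2·14 = 66
Stage 2: 38(ω_s−ω_c) = −66(ω_r−ω_c),  ω_s=0, ω_r=1
Stage 2: 38(0−ω_c) = −66(1−ω_c)  ⇒  104ω_c = 66  ⇒  ω_c = 33/52
  ⇒ ω_c²/ω_r² = 33/52
Coupling ω_r² = ω_r¹ ⇒ overall = 44/27 × 33/52 = 121/117

121/117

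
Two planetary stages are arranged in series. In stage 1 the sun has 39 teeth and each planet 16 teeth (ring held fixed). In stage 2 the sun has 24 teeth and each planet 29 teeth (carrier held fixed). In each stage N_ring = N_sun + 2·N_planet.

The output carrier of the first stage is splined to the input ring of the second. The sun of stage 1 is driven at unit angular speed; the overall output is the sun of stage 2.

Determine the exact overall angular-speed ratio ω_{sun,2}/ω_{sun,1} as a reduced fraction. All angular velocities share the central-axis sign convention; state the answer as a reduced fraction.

-533/440

Stage 1: N_ring = 39 + 2·16 = 71
Stage 1: 39(ω_s−ω_c) = −71(ω_r−ω_c),  ω_r=0, ω_s=1
Stage 1: 39(1−ω_c) = −71(0−ω_c)  ⇒  110ω_c = 39  ⇒  ω_c = 39/110
  ⇒ ω_c¹/ω_s¹ = 39/110
Stage 2: N_ring = 24 + 2·29 = 82
Stage 2: 24(ω_s−ω_c) = −82(ω_r−ω_c),  ω_c=0, ω_r=1
Stage 2: ω_s = 0 − (82/24)(1−0) = -41/12
  ⇒ ω_s²/ω_r² = -41/12
Coupling ω_r² = ω_c¹ ⇒ overall = 39/110 × -41/12 = -533/440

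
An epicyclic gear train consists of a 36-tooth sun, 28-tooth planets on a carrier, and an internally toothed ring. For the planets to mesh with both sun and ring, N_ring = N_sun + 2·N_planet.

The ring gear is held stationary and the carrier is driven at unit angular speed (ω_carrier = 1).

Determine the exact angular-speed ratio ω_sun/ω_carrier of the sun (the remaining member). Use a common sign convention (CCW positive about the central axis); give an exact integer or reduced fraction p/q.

32/9

N_ring = 36 + 2·28 = 92
36(ω_s−ω_c) = −92(ω_r−ω_c),  ω_r=0, ω_c=1
ω_s = 1 − (92/36)(0−1) = 32/9
ω_s/ω_c = 32/9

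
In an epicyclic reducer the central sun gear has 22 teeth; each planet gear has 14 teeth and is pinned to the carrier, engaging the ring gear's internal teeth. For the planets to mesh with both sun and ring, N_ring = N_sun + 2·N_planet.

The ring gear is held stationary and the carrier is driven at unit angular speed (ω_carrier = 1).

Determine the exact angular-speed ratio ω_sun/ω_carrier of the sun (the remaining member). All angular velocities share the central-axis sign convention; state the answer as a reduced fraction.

N_ring = 22 + 2·14 = 50
22(ω_s−ω_c) = −50(ω_r−ω_c),  ω_r=0, ω_c=1
ω_s = 1 − (50/22)(0−1) = 36/11
ω_s/ω_c = 36/11

36/11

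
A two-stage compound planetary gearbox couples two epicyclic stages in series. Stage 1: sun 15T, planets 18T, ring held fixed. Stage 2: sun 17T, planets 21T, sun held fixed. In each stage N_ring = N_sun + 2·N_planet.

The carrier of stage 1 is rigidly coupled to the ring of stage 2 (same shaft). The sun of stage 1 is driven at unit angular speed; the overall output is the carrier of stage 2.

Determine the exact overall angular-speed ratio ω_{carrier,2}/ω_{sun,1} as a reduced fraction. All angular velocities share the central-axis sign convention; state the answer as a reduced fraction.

Stage 1: N_ring = 15 + 2·18 = 51
Stage 1: 15(ω_s−ω_c) = −51(ω_r−ω_c),  ω_r=0, ω_s=1
Stage 1: 15(1−ω_c) = −51(0−ω_c)  ⇒  66ω_c = 15  ⇒  ω_c = 5/22
  ⇒ ω_c¹/ω_s¹ = 5/22
Stage 2: N_ring = 17 + 2·21 = 59
Stage 2: 17(ω_s−ω_c) = −59(ω_r−ω_c),  ω_s=0, ω_r=1
Stage 2: 17(0−ω_c) = −59(1−ω_c)  ⇒  76ω_c = 59  ⇒  ω_c = 59/76
  ⇒ ω_c²/ω_r² = 59/76
Coupling ω_r² = ω_c¹ ⇒ overall = 5/22 × 59/76 = 295/1672

295/1672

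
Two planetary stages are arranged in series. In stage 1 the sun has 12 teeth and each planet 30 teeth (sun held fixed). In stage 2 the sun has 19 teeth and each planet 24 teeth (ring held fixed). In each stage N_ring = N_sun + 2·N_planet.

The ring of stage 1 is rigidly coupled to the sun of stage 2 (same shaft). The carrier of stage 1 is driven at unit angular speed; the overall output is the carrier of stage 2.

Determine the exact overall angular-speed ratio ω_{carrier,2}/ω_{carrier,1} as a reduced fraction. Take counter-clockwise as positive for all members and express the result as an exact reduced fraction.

133/516

Stage 1: N_ring = 12 + 2·30 = 72
Stage 1: 12(ω_s−ω_c) = −72(ω_r−ω_c),  ω_s=0, ω_c=1
Stage 1: ω_r = 1 − (12/72)(0−1) = 7/6
  ⇒ ω_r¹/ω_c¹ = 7/6
Stage 2: N_ring = 19 + 2·24 = 67
Stage 2: 19(ω_s−ω_c) = −67(ω_r−ω_c),  ω_r=0, ω_s=1
Stage 2: 19(1−ω_c) = −67(0−ω_c)  ⇒  86ω_c = 19  ⇒  ω_c = 19/86
  ⇒ ω_c²/ω_s² = 19/86
Coupling ω_s² = ω_r¹ ⇒ overall = 7/6 × 19/86 = 133/516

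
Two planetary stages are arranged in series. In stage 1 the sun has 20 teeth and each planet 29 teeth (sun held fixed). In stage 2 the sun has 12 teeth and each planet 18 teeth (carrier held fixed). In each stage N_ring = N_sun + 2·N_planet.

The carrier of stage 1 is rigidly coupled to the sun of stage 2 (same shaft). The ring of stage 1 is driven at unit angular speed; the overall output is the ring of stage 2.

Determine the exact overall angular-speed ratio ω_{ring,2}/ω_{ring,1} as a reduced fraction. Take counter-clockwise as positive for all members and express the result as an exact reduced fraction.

-39/196

Stage 1: N_ring = 20 + 2·29 = 78
Stage 1: 20(ω_s−ω_c) = −78(ω_r−ω_c),  ω_s=0, ω_r=1
Stage 1: 20(0−ω_c) = −78(1−ω_c)  ⇒  98ω_c = 78  ⇒  ω_c = 39/49
  ⇒ ω_c¹/ω_r¹ = 39/49
Stage 2: N_ring = 12 + 2·18 = 48
Stage 2: 12(ω_s−ω_c) = −48(ω_r−ω_c),  ω_c=0, ω_s=1
Stage 2: ω_r = 0 − (12/48)(1−0) = -1/4
  ⇒ ω_r²/ω_s² = -1/4
Coupling ω_s² = ω_c¹ ⇒ overall = 39/49 × -1/4 = -39/196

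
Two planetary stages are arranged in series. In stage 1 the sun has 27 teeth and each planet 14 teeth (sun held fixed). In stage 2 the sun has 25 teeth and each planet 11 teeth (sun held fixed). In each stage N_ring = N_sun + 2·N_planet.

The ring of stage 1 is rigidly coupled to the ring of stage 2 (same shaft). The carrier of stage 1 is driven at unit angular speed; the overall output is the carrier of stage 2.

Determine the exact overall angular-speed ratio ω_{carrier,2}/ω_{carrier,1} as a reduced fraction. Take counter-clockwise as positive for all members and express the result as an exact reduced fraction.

Stage 1: N_ring = 27 + 2·14 = 55
Stage 1: 27(ω_s−ω_c) = −55(ω_r−ω_c),  ω_s=0, ω_c=1
Stage 1: ω_r = 1 − (27/55)(0−1) = 82/55
  ⇒ ω_r¹/ω_c¹ = 82/55
Stage 2: N_ring = 25 + 2·11 = 47
Stage 2: 25(ω_s−ω_c) = −47(ω_r−ω_c),  ω_s=0, ω_r=1
Stage 2: 25(0−ω_c) = −47(1−ω_c)  ⇒  72ω_c = 47  ⇒  ω_c = 47/72
  ⇒ ω_c²/ω_r² = 47/72
Coupling ω_r² = ω_r¹ ⇒ overall = 82/55 × 47/72 = 1927/1980

1927/1980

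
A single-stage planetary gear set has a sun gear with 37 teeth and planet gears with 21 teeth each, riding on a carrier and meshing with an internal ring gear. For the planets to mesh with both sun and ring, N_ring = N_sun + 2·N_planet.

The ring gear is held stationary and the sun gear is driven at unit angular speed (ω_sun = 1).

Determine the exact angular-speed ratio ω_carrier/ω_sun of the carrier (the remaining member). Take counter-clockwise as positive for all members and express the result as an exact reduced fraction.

N_ring = 37 + 2·21 = 79
37(ω_s−ω_c) = −79(ω_r−ω_c),  ω_r=0, ω_s=1
37(1−ω_c) = −79(0−ω_c)  ⇒  116ω_c = 37  ⇒  ω_c = 37/116
ω_c/ω_s = 37/116

37/116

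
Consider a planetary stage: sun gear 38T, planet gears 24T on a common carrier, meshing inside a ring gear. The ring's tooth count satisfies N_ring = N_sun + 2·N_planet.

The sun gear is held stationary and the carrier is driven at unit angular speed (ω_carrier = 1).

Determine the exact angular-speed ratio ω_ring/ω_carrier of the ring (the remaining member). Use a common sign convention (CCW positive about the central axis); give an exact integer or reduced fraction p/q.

62/43

N_ring = 38 + 2·24 = 86
38(ω_s−ω_c) = −86(ω_r−ω_c),  ω_s=0, ω_c=1
ω_r = 1 − (38/86)(0−1) = 62/43
ω_r/ω_c = 62/43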